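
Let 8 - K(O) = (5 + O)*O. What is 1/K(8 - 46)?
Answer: -1/1246 ≈ -0.00080257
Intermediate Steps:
K(O) = 8 - O*(5 + O) (K(O) = 8 - (5 + O)*O = 8 - O*(5 + O))
1/K(8 - 46) = 1/(8 - (8 - 46)² - 5*(8 - 46)) = 1/(8 - 1*(-38)² - 5*(-38)) = 1/(8 - 1*1444 + 190) = 1/(8 - 1444 + 190) = 1/(-1246) = -1/1246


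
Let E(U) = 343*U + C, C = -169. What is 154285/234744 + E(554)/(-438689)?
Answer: 23116279733/102979610616 ≈ 0.22447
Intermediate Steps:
E(U) = -169 + 343*U (E(U) = 343*U - 169 = -169 + 343*U)
154285/234744 + E(554)/(-438689) = 154285/234744 + (-169 + 343*554)/(-438689) = 154285*(1/234744) + (-169 + 190022)*(-1/438689) = 154285/234744 + 189853*(-1/438689) = 154285/234744 - 189853/438689 = 23116279733/102979610616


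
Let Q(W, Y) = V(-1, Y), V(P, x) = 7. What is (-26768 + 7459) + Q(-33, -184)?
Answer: -19302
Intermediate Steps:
Q(W, Y) = 7
(-26768 + 7459) + Q(-33, -184) = (-26768 + 7459) + 7 = -19309 + 7 = -19302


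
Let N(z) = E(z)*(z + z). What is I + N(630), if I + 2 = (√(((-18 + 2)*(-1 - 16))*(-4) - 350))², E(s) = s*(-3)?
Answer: -2382840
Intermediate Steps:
E(s) = -3*s
N(z) = -6*z² (N(z) = (-3*z)*(z + z) = (-3*z)*(2*z) = -6*z²)
I = -1440 (I = -2 + (√(((-18 + 2)*(-1 - 16))*(-4) - 350))² = -2 + (√(-16*(-17)*(-4) - 350))² = -2 + (√(272*(-4) - 350))² = -2 + (√(-1088 - 350))² = -2 + (√(-1438))² = -2 + (I*√1438)² = -2 - 1438 = -1440)
I + N(630) = -1440 - 6*630² = -1440 - 6*396900 = -1440 - 2381400 = -2382840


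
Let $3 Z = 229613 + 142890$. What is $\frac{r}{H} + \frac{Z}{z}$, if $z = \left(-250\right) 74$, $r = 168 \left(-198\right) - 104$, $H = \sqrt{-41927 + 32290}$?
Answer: $- \frac{372503}{55500} + \frac{33368 i \sqrt{9637}}{9637} \approx -6.7118 + 339.91 i$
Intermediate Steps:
$Z = \frac{372503}{3}$ ($Z = \frac{229613 + 142890}{3} = \frac{1}{3} \cdot 372503 = \frac{372503}{3} \approx 1.2417 \cdot 10^{5}$)
$H = i \sqrt{9637}$ ($H = \sqrt{-9637} = i \sqrt{9637} \approx 98.168 i$)
$r = -33368$ ($r = -33264 - 104 = -33368$)
$z = -18500$
$\frac{r}{H} + \frac{Z}{z} = - \frac{33368}{i \sqrt{9637}} + \frac{372503}{3 \left(-18500\right)} = - 33368 \left(- \frac{i \sqrt{9637}}{9637}\right) + \frac{372503}{3} \left(- \frac{1}{18500}\right) = \frac{33368 i \sqrt{9637}}{9637} - \frac{372503}{55500} = - \frac{372503}{55500} + \frac{33368 i \sqrt{9637}}{9637}$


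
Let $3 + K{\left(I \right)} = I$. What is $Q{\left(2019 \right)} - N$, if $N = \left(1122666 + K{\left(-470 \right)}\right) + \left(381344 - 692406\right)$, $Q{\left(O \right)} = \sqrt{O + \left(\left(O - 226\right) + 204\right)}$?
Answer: $-811131 + 4 \sqrt{251} \approx -8.1107 \cdot 10^{5}$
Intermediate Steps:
$K{\left(I \right)} = -3 + I$
$Q{\left(O \right)} = \sqrt{-22 + 2 O}$ ($Q{\left(O \right)} = \sqrt{O + \left(\left(-226 + O\right) + 204\right)} = \sqrt{O + \left(-22 + O\right)} = \sqrt{-22 + 2 O}$)
$N = 811131$ ($N = \left(1122666 - 473\right) + \left(381344 - 692406\right) = 1122193 - 311062 = 811131$)
$Q{\left(2019 \right)} - N = \sqrt{-22 + 2 \cdot 2019} - 811131 = \sqrt{-22 + 4038} - 811131 = \sqrt{4016} - 811131 = 4 \sqrt{251} - 811131 = -811131 + 4 \sqrt{251}$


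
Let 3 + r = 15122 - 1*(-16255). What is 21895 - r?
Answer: -9479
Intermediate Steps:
r = 31374 (r = -3 + (15122 - 1*(-16255)) = -3 + (15122 + 16255) = -3 + 31377 = 31374)
21895 - r = 21895 - 1*31374 = 21895 - 31374 = -9479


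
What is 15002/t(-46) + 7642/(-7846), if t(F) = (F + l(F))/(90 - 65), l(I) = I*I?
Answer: 146341168/812061 ≈ 180.21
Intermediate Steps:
l(I) = I²
t(F) = F/25 + F²/25 (t(F) = (F + F²)/(90 - 65) = (F + F²)/25 = (F + F²)*(1/25) = F/25 + F²/25)
15002/t(-46) + 7642/(-7846) = 15002/(((1/25)*(-46)*(1 - 46))) + 7642/(-7846) = 15002/(((1/25)*(-46)*(-45))) + 7642*(-1/7846) = 15002/(414/5) - 3821/3923 = 15002*(5/414) - 3821/3923 = 37505/207 - 3821/3923 = 146341168/812061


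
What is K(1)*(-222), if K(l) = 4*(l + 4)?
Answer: -4440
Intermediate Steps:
K(l) = 16 + 4*l (K(l) = 4*(4 + l) = 16 + 4*l)
K(1)*(-222) = (16 + 4*1)*(-222) = (16 + 4)*(-222) = 20*(-222) = -4440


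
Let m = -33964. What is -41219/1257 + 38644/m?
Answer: -362134406/10673187 ≈ -33.929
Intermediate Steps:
-41219/1257 + 38644/m = -41219/1257 + 38644/(-33964) = -41219*1/1257 + 38644*(-1/33964) = -41219/1257 - 9661/8491 = -362134406/10673187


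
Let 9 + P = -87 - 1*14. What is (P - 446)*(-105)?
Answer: 58380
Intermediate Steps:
P = -110 (P = -9 + (-87 - 1*14) = -9 + (-87 - 14) = -9 - 101 = -110)
(P - 446)*(-105) = (-110 - 446)*(-105) = -556*(-105) = 58380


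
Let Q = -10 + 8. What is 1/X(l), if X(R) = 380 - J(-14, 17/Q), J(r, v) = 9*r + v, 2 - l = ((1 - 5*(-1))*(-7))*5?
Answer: 2/1029 ≈ 0.0019436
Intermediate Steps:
l = 212 (l = 2 - (1 - 5*(-1))*(-7)*5 = 2 - (1 + 5)*(-7)*5 = 2 - 6*(-7)*5 = 2 - (-42)*5 = 2 - 1*(-210) = 2 + 210 = 212)
Q = -2
J(r, v) = v + 9*r
X(R) = 1029/2 (X(R) = 380 - (17/(-2) + 9*(-14)) = 380 - (17*(-½) - 126) = 380 - (-17/2 - 126) = 380 - 1*(-269/2) = 380 + 269/2 = 1029/2)
1/X(l) = 1/(1029/2) = 2/1029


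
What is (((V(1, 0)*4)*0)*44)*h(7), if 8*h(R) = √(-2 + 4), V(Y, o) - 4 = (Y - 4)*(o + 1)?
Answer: 0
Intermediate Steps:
V(Y, o) = 4 + (1 + o)*(-4 + Y) (V(Y, o) = 4 + (Y - 4)*(o + 1) = 4 + (-4 + Y)*(1 + o) = 4 + (1 + o)*(-4 + Y))
h(R) = √2/8 (h(R) = √(-2 + 4)/8 = √2/8)
(((V(1, 0)*4)*0)*44)*h(7) = ((((1 - 4*0 + 1*0)*4)*0)*44)*(√2/8) = ((((1 + 0 + 0)*4)*0)*44)*(√2/8) = (((1*4)*0)*44)*(√2/8) = ((4*0)*44)*(√2/8) = (0*44)*(√2/8) = 0*(√2/8) = 0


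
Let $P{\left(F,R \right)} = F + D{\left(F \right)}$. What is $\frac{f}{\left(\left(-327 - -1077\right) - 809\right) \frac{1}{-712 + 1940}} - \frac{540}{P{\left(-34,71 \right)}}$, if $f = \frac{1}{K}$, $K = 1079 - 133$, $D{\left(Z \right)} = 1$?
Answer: $\frac{456046}{27907} \approx 16.342$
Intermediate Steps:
$P{\left(F,R \right)} = 1 + F$ ($P{\left(F,R \right)} = F + 1 = 1 + F$)
$K = 946$
$f = \frac{1}{946} \approx 0.0010571$
$\frac{f}{\left(\left(-327 - -1077\right) - 809\right) \frac{1}{-712 + 1940}} - \frac{540}{P{\left(-34,71 \right)}} = \frac{1}{946 \frac{\left(-327 - -1077\right) - 809}{-712 + 1940}} - \frac{540}{1 - 34} = \frac{1}{946 \frac{\left(-327 + 1077\right) - 809}{1228}} - \frac{540}{-33} = \frac{1}{946 \left(750 - 809\right) \frac{1}{1228}} - - \frac{180}{11} = \frac{1}{946 \left(\left(-59\right) \frac{1}{1228}\right)} + \frac{180}{11} = \frac{1}{946 \left(- \frac{59}{1228}\right)} + \frac{180}{11} = \frac{1}{946} \left(- \frac{1228}{59}\right) + \frac{180}{11} = - \frac{614}{27907} + \frac{180}{11} = \frac{456046}{27907}$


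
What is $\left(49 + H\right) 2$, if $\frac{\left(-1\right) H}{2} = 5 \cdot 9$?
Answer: $-82$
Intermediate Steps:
$H = -90$ ($H = - 2 \cdot 5 \cdot 9 = \left(-2\right) 45 = -90$)
$\left(49 + H\right) 2 = \left(49 - 90\right) 2 = \left(-41\right) 2 = -82$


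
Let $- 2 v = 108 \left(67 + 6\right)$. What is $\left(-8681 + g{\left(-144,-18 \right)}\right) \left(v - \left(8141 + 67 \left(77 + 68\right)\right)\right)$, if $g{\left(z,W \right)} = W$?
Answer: $189620802$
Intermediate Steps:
$v = -3942$ ($v = - \frac{108 \left(67 + 6\right)}{2} = - \frac{108 \cdot 73}{2} = \left(- \frac{1}{2}\right) 7884 = -3942$)
$\left(-8681 + g{\left(-144,-18 \right)}\right) \left(v - \left(8141 + 67 \left(77 + 68\right)\right)\right) = \left(-8681 - 18\right) \left(-3942 - \left(8141 + 67 \left(77 + 68\right)\right)\right) = - 8699 \left(-3942 - 17856\right) = \left(-8699\right) \left(-21798\right) = 189620802$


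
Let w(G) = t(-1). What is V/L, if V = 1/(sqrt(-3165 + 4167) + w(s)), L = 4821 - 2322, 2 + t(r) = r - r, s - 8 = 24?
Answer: 1/1247001 + sqrt(1002)/2494002 ≈ 1.3494e-5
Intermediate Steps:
s = 32 (s = 8 + 24 = 32)
t(r) = -2 (t(r) = -2 + (r - r) = -2 + 0 = -2)
w(G) = -2
L = 2499
V = 1/(-2 + sqrt(1002)) (V = 1/(sqrt(-3165 + 4167) - 2) = 1/(sqrt(1002) - 2) = 1/(-2 + sqrt(1002)) ≈ 0.033722)
V/L = (1/499 + sqrt(1002)/998)/2499 = (1/499 + sqrt(1002)/998)*(1/2499) = 1/1247001 + sqrt(1002)/2494002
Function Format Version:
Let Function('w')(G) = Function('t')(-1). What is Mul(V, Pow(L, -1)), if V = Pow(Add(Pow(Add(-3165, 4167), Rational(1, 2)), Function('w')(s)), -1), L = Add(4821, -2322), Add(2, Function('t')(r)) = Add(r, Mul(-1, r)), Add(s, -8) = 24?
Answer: Add(Rational(1, 1247001), Mul(Rational(1, 2494002), Pow(1002, Rational(1, 2)))) ≈ 1.3494e-5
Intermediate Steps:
s = 32 (s = Add(8, 24) = 32)
Function('t')(r) = -2 (Function('t')(r) = Add(-2, Add(r, Mul(-1, r))) = Add(-2, 0) = -2)
Function('w')(G) = -2
L = 2499
V = Pow(Add(-2, Pow(1002, Rational(1, 2))), -1) (V = Pow(Add(Pow(Add(-3165, 4167), Rational(1, 2)), -2), -1) = Pow(Add(Pow(1002, Rational(1, 2)), -2), -1) = Pow(Add(-2, Pow(1002, Rational(1, 2))), -1) ≈ 0.033722)
Mul(V, Pow(L, -1)) = Mul(Add(Rational(1, 499), Mul(Rational(1, 998), Pow(1002, Rational(1, 2)))), Pow(2499, -1)) = Mul(Add(Rational(1, 499), Mul(Rational(1, 998), Pow(1002, Rational(1, 2)))), Rational(1, 2499)) = Add(Rational(1, 1247001), Mul(Rational(1, 2494002), Pow(1002, Rational(1, 2))))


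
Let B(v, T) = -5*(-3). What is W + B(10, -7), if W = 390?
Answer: 405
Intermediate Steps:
B(v, T) = 15
W + B(10, -7) = 390 + 15 = 405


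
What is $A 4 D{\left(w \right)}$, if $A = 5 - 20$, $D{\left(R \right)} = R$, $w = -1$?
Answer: $60$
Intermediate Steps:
$A = -15$ ($A = 5 - 20 = -15$)
$A 4 D{\left(w \right)} = \left(-15\right) 4 \left(-1\right) = \left(-60\right) \left(-1\right) = 60$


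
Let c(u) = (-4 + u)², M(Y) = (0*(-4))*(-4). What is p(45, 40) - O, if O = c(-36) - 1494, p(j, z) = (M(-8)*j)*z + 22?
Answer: -84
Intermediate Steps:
M(Y) = 0 (M(Y) = 0*(-4) = 0)
p(j, z) = 22 (p(j, z) = (0*j)*z + 22 = 0*z + 22 = 0 + 22 = 22)
O = 106 (O = (-4 - 36)² - 1494 = (-40)² - 1494 = 1600 - 1494 = 106)
p(45, 40) - O = 22 - 1*106 = 22 - 106 = -84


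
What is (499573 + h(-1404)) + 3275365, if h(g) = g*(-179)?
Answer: 4026254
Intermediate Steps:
h(g) = -179*g
(499573 + h(-1404)) + 3275365 = (499573 - 179*(-1404)) + 3275365 = (499573 + 251316) + 3275365 = 750889 + 3275365 = 4026254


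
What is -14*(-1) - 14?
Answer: 0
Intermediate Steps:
-14*(-1) - 14 = 14 - 14 = 0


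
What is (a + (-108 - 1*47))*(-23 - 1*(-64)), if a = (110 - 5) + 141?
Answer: 3731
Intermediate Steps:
a = 246 (a = 105 + 141 = 246)
(a + (-108 - 1*47))*(-23 - 1*(-64)) = (246 + (-108 - 1*47))*(-23 - 1*(-64)) = (246 + (-108 - 47))*(-23 + 64) = (246 - 155)*41 = 91*41 = 3731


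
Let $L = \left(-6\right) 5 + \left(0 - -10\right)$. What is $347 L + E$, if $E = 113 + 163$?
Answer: $-6664$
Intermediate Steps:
$L = -20$ ($L = -30 + \left(0 + 10\right) = -30 + 10 = -20$)
$E = 276$
$347 L + E = 347 \left(-20\right) + 276 = -6940 + 276 = -6664$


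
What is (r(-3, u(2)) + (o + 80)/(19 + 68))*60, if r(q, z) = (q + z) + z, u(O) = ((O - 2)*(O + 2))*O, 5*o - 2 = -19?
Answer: -3688/29 ≈ -127.17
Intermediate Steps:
o = -17/5 (o = ⅖ + (⅕)*(-19) = ⅖ - 19/5 = -17/5 ≈ -3.4000)
u(O) = O*(-2 + O)*(2 + O) (u(O) = ((-2 + O)*(2 + O))*O = O*(-2 + O)*(2 + O))
r(q, z) = q + 2*z
(r(-3, u(2)) + (o + 80)/(19 + 68))*60 = ((-3 + 2*(2*(-4 + 2²))) + (-17/5 + 80)/(19 + 68))*60 = ((-3 + 2*(2*(-4 + 4))) + (383/5)/87)*60 = ((-3 + 2*(2*0)) + (383/5)*(1/87))*60 = ((-3 + 2*0) + 383/435)*60 = ((-3 + 0) + 383/435)*60 = (-3 + 383/435)*60 = -922/435*60 = -3688/29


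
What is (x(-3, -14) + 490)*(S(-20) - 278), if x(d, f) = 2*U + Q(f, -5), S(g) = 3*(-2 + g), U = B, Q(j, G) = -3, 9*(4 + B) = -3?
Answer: -493640/3 ≈ -1.6455e+5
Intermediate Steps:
B = -13/3 (B = -4 + (1/9)*(-3) = -4 - 1/3 = -13/3 ≈ -4.3333)
U = -13/3 ≈ -4.3333
S(g) = -6 + 3*g
x(d, f) = -35/3 (x(d, f) = 2*(-13/3) - 3 = -26/3 - 3 = -35/3)
(x(-3, -14) + 490)*(S(-20) - 278) = (-35/3 + 490)*((-6 + 3*(-20)) - 278) = 1435*((-6 - 60) - 278)/3 = 1435*(-66 - 278)/3 = (1435/3)*(-344) = -493640/3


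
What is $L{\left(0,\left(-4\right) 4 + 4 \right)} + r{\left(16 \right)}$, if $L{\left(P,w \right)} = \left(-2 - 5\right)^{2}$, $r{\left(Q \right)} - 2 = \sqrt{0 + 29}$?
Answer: $51 + \sqrt{29} \approx 56.385$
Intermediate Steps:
$r{\left(Q \right)} = 2 + \sqrt{29}$ ($r{\left(Q \right)} = 2 + \sqrt{0 + 29} = 2 + \sqrt{29}$)
$L{\left(P,w \right)} = 49$ ($L{\left(P,w \right)} = \left(-7\right)^{2} = 49$)
$L{\left(0,\left(-4\right) 4 + 4 \right)} + r{\left(16 \right)} = 49 + \left(2 + \sqrt{29}\right) = 51 + \sqrt{29}$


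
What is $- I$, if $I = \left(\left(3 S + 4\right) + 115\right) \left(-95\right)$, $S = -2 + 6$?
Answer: $12445$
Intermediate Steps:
$S = 4$
$I = -12445$ ($I = \left(\left(3 \cdot 4 + 4\right) + 115\right) \left(-95\right) = \left(\left(12 + 4\right) + 115\right) \left(-95\right) = \left(16 + 115\right) \left(-95\right) = 131 \left(-95\right) = -12445$)
$- I = \left(-1\right) \left(-12445\right) = 12445$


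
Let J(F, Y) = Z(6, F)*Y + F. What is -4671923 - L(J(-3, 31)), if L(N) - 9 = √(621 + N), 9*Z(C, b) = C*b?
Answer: -4671932 - 2*√139 ≈ -4.6720e+6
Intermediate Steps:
Z(C, b) = C*b/9 (Z(C, b) = (C*b)/9 = C*b/9)
J(F, Y) = F + 2*F*Y/3 (J(F, Y) = ((⅑)*6*F)*Y + F = (2*F/3)*Y + F = 2*F*Y/3 + F = F + 2*F*Y/3)
L(N) = 9 + √(621 + N)
-4671923 - L(J(-3, 31)) = -4671923 - (9 + √(621 + (⅓)*(-3)*(3 + 2*31))) = -4671923 - (9 + √(621 + (⅓)*(-3)*(3 + 62))) = -4671923 - (9 + √(621 + (⅓)*(-3)*65)) = -4671923 - (9 + √(621 - 65)) = -4671923 - (9 + √556) = -4671923 - (9 + 2*√139) = -4671923 + (-9 - 2*√139) = -4671932 - 2*√139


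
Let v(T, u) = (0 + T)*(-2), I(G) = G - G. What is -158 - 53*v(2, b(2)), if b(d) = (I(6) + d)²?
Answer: 54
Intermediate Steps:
I(G) = 0
b(d) = d² (b(d) = (0 + d)² = d²)
v(T, u) = -2*T (v(T, u) = T*(-2) = -2*T)
-158 - 53*v(2, b(2)) = -158 - (-106)*2 = -158 - 53*(-4) = -158 + 212 = 54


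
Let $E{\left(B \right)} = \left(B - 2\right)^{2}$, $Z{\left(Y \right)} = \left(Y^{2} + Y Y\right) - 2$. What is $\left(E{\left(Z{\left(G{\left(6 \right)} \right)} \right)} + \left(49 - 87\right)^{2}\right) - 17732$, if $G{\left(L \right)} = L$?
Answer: $-11664$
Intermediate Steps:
$Z{\left(Y \right)} = -2 + 2 Y^{2}$ ($Z{\left(Y \right)} = \left(Y^{2} + Y^{2}\right) - 2 = 2 Y^{2} - 2 = -2 + 2 Y^{2}$)
$E{\left(B \right)} = \left(-2 + B\right)^{2}$
$\left(E{\left(Z{\left(G{\left(6 \right)} \right)} \right)} + \left(49 - 87\right)^{2}\right) - 17732 = \left(\left(-2 - \left(2 - 2 \cdot 6^{2}\right)\right)^{2} + \left(49 - 87\right)^{2}\right) - 17732 = \left(\left(-2 + \left(-2 + 2 \cdot 36\right)\right)^{2} + \left(-38\right)^{2}\right) - 17732 = \left(\left(-2 + \left(-2 + 72\right)\right)^{2} + 1444\right) - 17732 = \left(\left(-2 + 70\right)^{2} + 1444\right) - 17732 = \left(68^{2} + 1444\right) - 17732 = \left(4624 + 1444\right) - 17732 = 6068 - 17732 = -11664$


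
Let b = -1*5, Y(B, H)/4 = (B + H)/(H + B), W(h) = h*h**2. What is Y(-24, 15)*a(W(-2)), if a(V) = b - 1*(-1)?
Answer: -16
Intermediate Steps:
W(h) = h**3
Y(B, H) = 4 (Y(B, H) = 4*((B + H)/(H + B)) = 4*((B + H)/(B + H)) = 4*1 = 4)
b = -5
a(V) = -4 (a(V) = -5 - 1*(-1) = -5 + 1 = -4)
Y(-24, 15)*a(W(-2)) = 4*(-4) = -16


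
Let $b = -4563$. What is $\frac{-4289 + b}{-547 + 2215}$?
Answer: $- \frac{2213}{417} \approx -5.307$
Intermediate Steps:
$\frac{-4289 + b}{-547 + 2215} = \frac{-4289 - 4563}{-547 + 2215} = - \frac{8852}{1668} = \left(-8852\right) \frac{1}{1668} = - \frac{2213}{417}$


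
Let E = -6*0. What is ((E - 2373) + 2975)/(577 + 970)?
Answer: 86/221 ≈ 0.38914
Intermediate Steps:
E = 0
((E - 2373) + 2975)/(577 + 970) = ((0 - 2373) + 2975)/(577 + 970) = (-2373 + 2975)/1547 = 602*(1/1547) = 86/221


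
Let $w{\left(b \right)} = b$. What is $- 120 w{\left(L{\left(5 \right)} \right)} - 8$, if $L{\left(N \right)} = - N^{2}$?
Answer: $2992$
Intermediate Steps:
$- 120 w{\left(L{\left(5 \right)} \right)} - 8 = - 120 \left(- 5^{2}\right) - 8 = - 120 \left(\left(-1\right) 25\right) - 8 = \left(-120\right) \left(-25\right) - 8 = 3000 - 8 = 2992$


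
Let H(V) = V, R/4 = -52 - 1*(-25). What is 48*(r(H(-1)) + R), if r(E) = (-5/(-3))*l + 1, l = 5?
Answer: -4736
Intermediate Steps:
R = -108 (R = 4*(-52 - 1*(-25)) = 4*(-52 + 25) = 4*(-27) = -108)
r(E) = 28/3 (r(E) = -5/(-3)*5 + 1 = -5*(-⅓)*5 + 1 = (5/3)*5 + 1 = 25/3 + 1 = 28/3)
48*(r(H(-1)) + R) = 48*(28/3 - 108) = 48*(-296/3) = -4736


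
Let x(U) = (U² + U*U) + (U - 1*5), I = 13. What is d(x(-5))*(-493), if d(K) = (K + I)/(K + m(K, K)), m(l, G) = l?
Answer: -26129/80 ≈ -326.61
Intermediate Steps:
x(U) = -5 + U + 2*U² (x(U) = (U² + U²) + (U - 5) = 2*U² + (-5 + U) = -5 + U + 2*U²)
d(K) = (13 + K)/(2*K) (d(K) = (K + 13)/(K + K) = (13 + K)/((2*K)) = (13 + K)*(1/(2*K)) = (13 + K)/(2*K))
d(x(-5))*(-493) = ((13 + (-5 - 5 + 2*(-5)²))/(2*(-5 - 5 + 2*(-5)²)))*(-493) = ((13 + (-5 - 5 + 2*25))/(2*(-5 - 5 + 2*25)))*(-493) = ((13 + (-5 - 5 + 50))/(2*(-5 - 5 + 50)))*(-493) = ((½)*(13 + 40)/40)*(-493) = ((½)*(1/40)*53)*(-493) = (53/80)*(-493) = -26129/80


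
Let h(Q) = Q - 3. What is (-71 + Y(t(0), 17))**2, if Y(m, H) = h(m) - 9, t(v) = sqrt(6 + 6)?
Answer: 6901 - 332*sqrt(3) ≈ 6326.0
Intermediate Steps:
h(Q) = -3 + Q
t(v) = 2*sqrt(3) (t(v) = sqrt(12) = 2*sqrt(3))
Y(m, H) = -12 + m (Y(m, H) = (-3 + m) - 9 = -12 + m)
(-71 + Y(t(0), 17))**2 = (-71 + (-12 + 2*sqrt(3)))**2 = (-83 + 2*sqrt(3))**2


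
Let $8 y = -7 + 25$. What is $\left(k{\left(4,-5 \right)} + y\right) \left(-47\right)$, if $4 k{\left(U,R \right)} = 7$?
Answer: $-188$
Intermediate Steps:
$y = \frac{9}{4}$ ($y = \frac{-7 + 25}{8} = \frac{1}{8} \cdot 18 = \frac{9}{4} \approx 2.25$)
$k{\left(U,R \right)} = \frac{7}{4}$ ($k{\left(U,R \right)} = \frac{1}{4} \cdot 7 = \frac{7}{4}$)
$\left(k{\left(4,-5 \right)} + y\right) \left(-47\right) = \left(\frac{7}{4} + \frac{9}{4}\right) \left(-47\right) = 4 \left(-47\right) = -188$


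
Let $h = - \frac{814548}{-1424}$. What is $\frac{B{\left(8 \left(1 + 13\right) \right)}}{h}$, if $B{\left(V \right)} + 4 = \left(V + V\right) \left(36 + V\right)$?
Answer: $\frac{11800688}{203637} \approx 57.95$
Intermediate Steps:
$h = \frac{203637}{356}$ ($h = \left(-814548\right) \left(- \frac{1}{1424}\right) = \frac{203637}{356} \approx 572.01$)
$B{\left(V \right)} = -4 + 2 V \left(36 + V\right)$ ($B{\left(V \right)} = -4 + \left(V + V\right) \left(36 + V\right) = -4 + 2 V \left(36 + V\right)$)
$\frac{B{\left(8 \left(1 + 13\right) \right)}}{h} = \frac{-4 + 2 \left(8 \left(1 + 13\right)\right)^{2} + 72 \cdot 8 \left(1 + 13\right)}{\frac{203637}{356}} = \left(-4 + 2 \left(8 \cdot 14\right)^{2} + 72 \cdot 8 \cdot 14\right) \frac{356}{203637} = \left(-4 + 2 \cdot 112^{2} + 72 \cdot 112\right) \frac{356}{203637} = \left(-4 + 2 \cdot 12544 + 8064\right) \frac{356}{203637} = \left(-4 + 25088 + 8064\right) \frac{356}{203637} = 33148 \cdot \frac{356}{203637} = \frac{11800688}{203637}$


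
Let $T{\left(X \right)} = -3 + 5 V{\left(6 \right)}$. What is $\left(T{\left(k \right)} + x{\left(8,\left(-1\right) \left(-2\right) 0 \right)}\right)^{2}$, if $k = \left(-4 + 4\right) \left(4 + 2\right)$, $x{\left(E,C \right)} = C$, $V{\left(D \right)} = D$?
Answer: $729$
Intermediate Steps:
$k = 0$ ($k = 0 \cdot 6 = 0$)
$T{\left(X \right)} = 27$ ($T{\left(X \right)} = -3 + 5 \cdot 6 = -3 + 30 = 27$)
$\left(T{\left(k \right)} + x{\left(8,\left(-1\right) \left(-2\right) 0 \right)}\right)^{2} = \left(27 + \left(-1\right) \left(-2\right) 0\right)^{2} = \left(27 + 2 \cdot 0\right)^{2} = \left(27 + 0\right)^{2} = 27^{2} = 729$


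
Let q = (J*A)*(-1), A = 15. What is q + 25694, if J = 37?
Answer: 25139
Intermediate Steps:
q = -555 (q = (37*15)*(-1) = 555*(-1) = -555)
q + 25694 = -555 + 25694 = 25139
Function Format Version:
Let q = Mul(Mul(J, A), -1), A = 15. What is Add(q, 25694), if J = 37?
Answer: 25139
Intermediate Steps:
q = -555 (q = Mul(Mul(37, 15), -1) = Mul(555, -1) = -555)
Add(q, 25694) = Add(-555, 25694) = 25139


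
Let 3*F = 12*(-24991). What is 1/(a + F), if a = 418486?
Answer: 1/318522 ≈ 3.1395e-6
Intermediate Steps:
F = -99964 (F = (12*(-24991))/3 = (⅓)*(-299892) = -99964)
1/(a + F) = 1/(418486 - 99964) = 1/318522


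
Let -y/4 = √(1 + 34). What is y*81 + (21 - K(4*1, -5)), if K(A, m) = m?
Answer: 26 - 324*√35 ≈ -1890.8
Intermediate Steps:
y = -4*√35 (y = -4*√(1 + 34) = -4*√35 ≈ -23.664)
y*81 + (21 - K(4*1, -5)) = -4*√35*81 + (21 - 1*(-5)) = -324*√35 + (21 + 5) = -324*√35 + 26 = 26 - 324*√35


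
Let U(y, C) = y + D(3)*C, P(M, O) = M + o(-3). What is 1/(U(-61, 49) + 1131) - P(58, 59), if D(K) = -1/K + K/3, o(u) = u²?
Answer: -221633/3308 ≈ -66.999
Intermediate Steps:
D(K) = -1/K + K/3 (D(K) = -1/K + K*(⅓) = -1/K + K/3)
P(M, O) = 9 + M (P(M, O) = M + (-3)² = M + 9 = 9 + M)
U(y, C) = y + 2*C/3 (U(y, C) = y + (-1/3 + (⅓)*3)*C = y + (-1*⅓ + 1)*C = y + (-⅓ + 1)*C = y + 2*C/3)
1/(U(-61, 49) + 1131) - P(58, 59) = 1/((-61 + (⅔)*49) + 1131) - (9 + 58) = 1/((-61 + 98/3) + 1131) - 1*67 = 1/(-85/3 + 1131) - 67 = 1/(3308/3) - 67 = 3/3308 - 67 = -221633/3308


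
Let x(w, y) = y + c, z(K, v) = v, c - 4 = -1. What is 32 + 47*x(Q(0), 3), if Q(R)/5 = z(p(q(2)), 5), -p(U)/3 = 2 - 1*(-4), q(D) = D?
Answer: 314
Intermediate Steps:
c = 3 (c = 4 - 1 = 3)
p(U) = -18 (p(U) = -3*(2 - 1*(-4)) = -3*(2 + 4) = -3*6 = -18)
Q(R) = 25 (Q(R) = 5*5 = 25)
x(w, y) = 3 + y (x(w, y) = y + 3 = 3 + y)
32 + 47*x(Q(0), 3) = 32 + 47*(3 + 3) = 32 + 47*6 = 32 + 282 = 314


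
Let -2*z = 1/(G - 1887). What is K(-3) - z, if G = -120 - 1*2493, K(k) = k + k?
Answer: -54001/9000 ≈ -6.0001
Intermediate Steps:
K(k) = 2*k
G = -2613 (G = -120 - 2493 = -2613)
z = 1/9000 (z = -1/(2*(-2613 - 1887)) = -1/2/(-4500) = -1/2*(-1/4500) = 1/9000 ≈ 0.00011111)
K(-3) - z = 2*(-3) - 1*1/9000 = -6 - 1/9000 = -54001/9000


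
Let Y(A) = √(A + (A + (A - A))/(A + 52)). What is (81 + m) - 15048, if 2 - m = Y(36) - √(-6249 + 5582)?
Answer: -14965 - 3*√1958/22 + I*√667 ≈ -14971.0 + 25.826*I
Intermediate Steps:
Y(A) = √(A + A/(52 + A)) (Y(A) = √(A + (A + 0)/(52 + A)) = √(A + A/(52 + A)))
m = 2 - 3*√1958/22 + I*√667 (m = 2 - (√(36*(53 + 36)/(52 + 36)) - √(-6249 + 5582)) = 2 - (√(36*89/88) - √(-667)) = 2 - (√(36*(1/88)*89) - I*√667) = 2 - (√(801/22) - I*√667) = 2 - (3*√1958/22 - I*√667) = 2 + (-3*√1958/22 + I*√667) = 2 - 3*√1958/22 + I*√667 ≈ -4.034 + 25.826*I)
(81 + m) - 15048 = (81 + (2 - 3*√1958/22 + I*√667)) - 15048 = (83 - 3*√1958/22 + I*√667) - 15048 = -14965 - 3*√1958/22 + I*√667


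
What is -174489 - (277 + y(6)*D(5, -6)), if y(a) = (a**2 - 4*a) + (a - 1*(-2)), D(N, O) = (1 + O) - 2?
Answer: -174626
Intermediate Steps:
D(N, O) = -1 + O
y(a) = 2 + a**2 - 3*a (y(a) = (a**2 - 4*a) + (a + 2) = (a**2 - 4*a) + (2 + a) = 2 + a**2 - 3*a)
-174489 - (277 + y(6)*D(5, -6)) = -174489 - (277 + (2 + 6**2 - 3*6)*(-1 - 6)) = -174489 - (277 + (2 + 36 - 18)*(-7)) = -174489 - (277 + 20*(-7)) = -174489 - (277 - 140) = -174489 - 1*137 = -174489 - 137 = -174626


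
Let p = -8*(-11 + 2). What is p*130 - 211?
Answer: 9149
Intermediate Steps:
p = 72 (p = -8*(-9) = 72)
p*130 - 211 = 72*130 - 211 = 9360 - 211 = 9149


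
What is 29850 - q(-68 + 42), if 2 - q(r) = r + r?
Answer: 29796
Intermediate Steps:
q(r) = 2 - 2*r (q(r) = 2 - (r + r) = 2 - 2*r)
29850 - q(-68 + 42) = 29850 - (2 - 2*(-68 + 42)) = 29850 - (2 - 2*(-26)) = 29850 - (2 + 52) = 29850 - 1*54 = 29850 - 54 = 29796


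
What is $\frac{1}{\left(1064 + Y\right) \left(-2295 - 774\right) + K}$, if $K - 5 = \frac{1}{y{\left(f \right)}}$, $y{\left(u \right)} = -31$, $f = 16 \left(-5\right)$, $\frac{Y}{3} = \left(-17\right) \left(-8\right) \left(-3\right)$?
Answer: $\frac{31}{15222394} \approx 2.0365 \cdot 10^{-6}$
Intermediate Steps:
$Y = -1224$ ($Y = 3 \left(-17\right) \left(-8\right) \left(-3\right) = 3 \cdot 136 \left(-3\right) = 3 \left(-408\right) = -1224$)
$f = -80$
$K = \frac{154}{31}$ ($K = 5 + \frac{1}{-31} = 5 - \frac{1}{31} = \frac{154}{31} \approx 4.9677$)
$\frac{1}{\left(1064 + Y\right) \left(-2295 - 774\right) + K} = \frac{1}{\left(1064 - 1224\right) \left(-2295 - 774\right) + \frac{154}{31}} = \frac{1}{\left(-160\right) \left(-3069\right) + \frac{154}{31}} = \frac{1}{491040 + \frac{154}{31}} = \frac{1}{\frac{15222394}{31}} = \frac{31}{15222394}$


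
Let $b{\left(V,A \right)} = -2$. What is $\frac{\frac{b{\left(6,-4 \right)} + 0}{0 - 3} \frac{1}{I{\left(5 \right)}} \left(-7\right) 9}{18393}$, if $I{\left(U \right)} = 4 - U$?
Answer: $\frac{14}{6131} \approx 0.0022835$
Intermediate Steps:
$\frac{\frac{b{\left(6,-4 \right)} + 0}{0 - 3} \frac{1}{I{\left(5 \right)}} \left(-7\right) 9}{18393} = \frac{\frac{-2 + 0}{0 - 3} \frac{1}{4 - 5} \left(-7\right) 9}{18393} = - \frac{2}{-3} \frac{1}{4 - 5} \left(-7\right) 9 \cdot \frac{1}{18393} = \left(-2\right) \left(- \frac{1}{3}\right) \frac{1}{-1} \left(-7\right) 9 \cdot \frac{1}{18393} = \frac{2 \left(-1\right) \left(-7\right) 9}{3} \cdot \frac{1}{18393} = \frac{2 \cdot 7 \cdot 9}{3} \cdot \frac{1}{18393} = \frac{2}{3} \cdot 63 \cdot \frac{1}{18393} = 42 \cdot \frac{1}{18393} = \frac{14}{6131}$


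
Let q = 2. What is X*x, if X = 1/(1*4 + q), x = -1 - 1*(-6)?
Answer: 5/6 ≈ 0.83333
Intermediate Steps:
x = 5 (x = -1 + 6 = 5)
X = 1/6 (X = 1/(1*4 + 2) = 1/(4 + 2) = 1/6 ≈ 0.16667)
X*x = (1/6)*5 = 5/6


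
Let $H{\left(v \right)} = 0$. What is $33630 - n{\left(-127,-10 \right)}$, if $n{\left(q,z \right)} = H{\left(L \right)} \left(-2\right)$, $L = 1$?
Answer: $33630$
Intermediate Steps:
$n{\left(q,z \right)} = 0$ ($n{\left(q,z \right)} = 0 \left(-2\right) = 0$)
$33630 - n{\left(-127,-10 \right)} = 33630 - 0 = 33630 + 0 = 33630$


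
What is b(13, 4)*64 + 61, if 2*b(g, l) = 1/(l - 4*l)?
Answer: 175/3 ≈ 58.333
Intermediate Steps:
b(g, l) = -1/(6*l) (b(g, l) = 1/(2*(l - 4*l)) = 1/(2*((-3*l))) = (-1/(3*l))/2 = -1/(6*l))
b(13, 4)*64 + 61 = -⅙/4*64 + 61 = -⅙*¼*64 + 61 = -1/24*64 + 61 = -8/3 + 61 = 175/3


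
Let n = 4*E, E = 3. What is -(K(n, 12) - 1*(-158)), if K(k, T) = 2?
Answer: -160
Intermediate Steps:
n = 12 (n = 4*3 = 12)
-(K(n, 12) - 1*(-158)) = -(2 - 1*(-158)) = -(2 + 158) = -1*160 = -160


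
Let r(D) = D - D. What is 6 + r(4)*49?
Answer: 6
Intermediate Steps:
r(D) = 0
6 + r(4)*49 = 6 + 0*49 = 6 + 0 = 6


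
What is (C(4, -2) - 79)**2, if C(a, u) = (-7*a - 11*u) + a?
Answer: 6561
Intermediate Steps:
C(a, u) = -11*u - 6*a (C(a, u) = (-11*u - 7*a) + a = -11*u - 6*a)
(C(4, -2) - 79)**2 = ((-11*(-2) - 6*4) - 79)**2 = ((22 - 24) - 79)**2 = (-2 - 79)**2 = (-81)**2 = 6561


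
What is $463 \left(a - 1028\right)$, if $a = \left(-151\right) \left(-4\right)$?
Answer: $-196312$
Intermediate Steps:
$a = 604$
$463 \left(a - 1028\right) = 463 \left(604 - 1028\right) = 463 \left(-424\right) = -196312$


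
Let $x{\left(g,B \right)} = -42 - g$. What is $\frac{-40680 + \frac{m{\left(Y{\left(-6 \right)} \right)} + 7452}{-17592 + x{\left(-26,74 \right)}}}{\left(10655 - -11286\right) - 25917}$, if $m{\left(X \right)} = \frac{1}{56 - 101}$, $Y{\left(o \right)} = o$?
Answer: $\frac{32233540139}{3150423360} \approx 10.231$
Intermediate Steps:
$m{\left(X \right)} = - \frac{1}{45}$ ($m{\left(X \right)} = \frac{1}{-45} = - \frac{1}{45}$)
$\frac{-40680 + \frac{m{\left(Y{\left(-6 \right)} \right)} + 7452}{-17592 + x{\left(-26,74 \right)}}}{\left(10655 - -11286\right) - 25917} = \frac{-40680 + \frac{- \frac{1}{45} + 7452}{-17592 - 16}}{\left(10655 - -11286\right) - 25917} = \frac{-40680 + \frac{335339}{45 \left(-17592 + \left(-42 + 26\right)\right)}}{\left(10655 + 11286\right) - 25917} = \frac{-40680 + \frac{335339}{45 \left(-17592 - 16\right)}}{21941 - 25917} = \frac{-40680 + \frac{335339}{45 \left(-17608\right)}}{-3976} = \left(-40680 + \frac{335339}{45} \left(- \frac{1}{17608}\right)\right) \left(- \frac{1}{3976}\right) = \left(-40680 - \frac{335339}{792360}\right) \left(- \frac{1}{3976}\right) = \left(- \frac{32233540139}{792360}\right) \left(- \frac{1}{3976}\right) = \frac{32233540139}{3150423360}$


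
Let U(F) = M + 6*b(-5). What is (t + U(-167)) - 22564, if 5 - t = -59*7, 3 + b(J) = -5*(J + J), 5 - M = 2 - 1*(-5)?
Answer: -21866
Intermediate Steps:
M = -2 (M = 5 - (2 - 1*(-5)) = 5 - (2 + 5) = 5 - 1*7 = 5 - 7 = -2)
b(J) = -3 - 10*J (b(J) = -3 - 5*(J + J) = -3 - 10*J)
t = 418 (t = 5 - (-59)*7 = 5 - 1*(-413) = 5 + 413 = 418)
U(F) = 280 (U(F) = -2 + 6*(-3 - 10*(-5)) = -2 + 6*(-3 + 50) = -2 + 6*47 = -2 + 282 = 280)
(t + U(-167)) - 22564 = (418 + 280) - 22564 = 698 - 22564 = -21866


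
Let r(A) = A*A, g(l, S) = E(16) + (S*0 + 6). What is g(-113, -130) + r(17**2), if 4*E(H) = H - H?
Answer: 83527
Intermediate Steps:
E(H) = 0 (E(H) = (H - H)/4 = (1/4)*0 = 0)
g(l, S) = 6 (g(l, S) = 0 + (S*0 + 6) = 0 + (0 + 6) = 0 + 6 = 6)
r(A) = A**2
g(-113, -130) + r(17**2) = 6 + (17**2)**2 = 6 + 289**2 = 6 + 83521 = 83527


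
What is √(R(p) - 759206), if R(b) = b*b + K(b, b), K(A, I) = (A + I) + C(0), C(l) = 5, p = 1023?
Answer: √289374 ≈ 537.93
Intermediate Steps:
K(A, I) = 5 + A + I (K(A, I) = (A + I) + 5 = 5 + A + I)
R(b) = 5 + b² + 2*b (R(b) = b*b + (5 + b + b) = b² + (5 + 2*b) = 5 + b² + 2*b)
√(R(p) - 759206) = √((5 + 1023² + 2*1023) - 759206) = √((5 + 1046529 + 2046) - 759206) = √(1048580 - 759206) = √289374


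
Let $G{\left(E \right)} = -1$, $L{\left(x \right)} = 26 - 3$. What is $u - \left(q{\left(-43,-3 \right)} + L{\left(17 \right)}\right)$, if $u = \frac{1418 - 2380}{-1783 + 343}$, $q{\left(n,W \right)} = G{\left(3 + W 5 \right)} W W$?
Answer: $- \frac{9599}{720} \approx -13.332$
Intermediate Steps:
$L{\left(x \right)} = 23$
$q{\left(n,W \right)} = - W^{2}$ ($q{\left(n,W \right)} = - W W = - W^{2}$)
$u = \frac{481}{720}$ ($u = - \frac{962}{-1440} = \left(-962\right) \left(- \frac{1}{1440}\right) = \frac{481}{720} \approx 0.66806$)
$u - \left(q{\left(-43,-3 \right)} + L{\left(17 \right)}\right) = \frac{481}{720} - \left(- \left(-3\right)^{2} + 23\right) = \frac{481}{720} - \left(\left(-1\right) 9 + 23\right) = \frac{481}{720} - \left(-9 + 23\right) = \frac{481}{720} - 14 = - \frac{9599}{720}$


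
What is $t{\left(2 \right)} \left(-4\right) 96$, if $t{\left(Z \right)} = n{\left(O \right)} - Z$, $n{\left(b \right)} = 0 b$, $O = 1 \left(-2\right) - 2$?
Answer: $768$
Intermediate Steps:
$O = -4$ ($O = -2 - 2 = -4$)
$n{\left(b \right)} = 0$
$t{\left(Z \right)} = - Z$ ($t{\left(Z \right)} = 0 - Z = - Z$)
$t{\left(2 \right)} \left(-4\right) 96 = \left(-1\right) 2 \left(-4\right) 96 = \left(-2\right) \left(-4\right) 96 = 8 \cdot 96 = 768$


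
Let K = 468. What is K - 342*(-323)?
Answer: 110934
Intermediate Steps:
K - 342*(-323) = 468 - 342*(-323) = 468 + 110466 = 110934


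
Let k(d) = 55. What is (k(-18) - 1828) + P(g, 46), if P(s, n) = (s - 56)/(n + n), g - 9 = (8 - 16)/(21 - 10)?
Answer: -1794801/1012 ≈ -1773.5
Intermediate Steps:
g = 91/11 (g = 9 + (8 - 16)/(21 - 10) = 9 - 8/11 = 91/11 ≈ 8.2727)
P(s, n) = (-56 + s)/(2*n) (P(s, n) = (-56 + s)/((2*n)) = (-56 + s)*(1/(2*n)) = (-56 + s)/(2*n))
(k(-18) - 1828) + P(g, 46) = (55 - 1828) + (½)*(-56 + 91/11)/46 = -1773 + (½)*(1/46)*(-525/11) = -1773 - 525/1012 = -1794801/1012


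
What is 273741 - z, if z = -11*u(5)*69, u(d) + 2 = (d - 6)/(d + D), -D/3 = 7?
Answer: 4356327/16 ≈ 2.7227e+5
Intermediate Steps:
D = -21 (D = -3*7 = -21)
u(d) = -2 + (-6 + d)/(-21 + d) (u(d) = -2 + (d - 6)/(d - 21) = -2 + (-6 + d)/(-21 + d))
z = 23529/16 (z = -11*(36 - 1*5)/(-21 + 5)*69 = -11*(36 - 5)/(-16)*69 = -(-11)*31/16*69 = -11*(-31/16)*69 = (341/16)*69 = 23529/16 ≈ 1470.6)
273741 - z = 273741 - 1*23529/16 = 273741 - 23529/16 = 4356327/16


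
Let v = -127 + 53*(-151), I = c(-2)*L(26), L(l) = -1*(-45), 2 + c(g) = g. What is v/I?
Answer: 271/6 ≈ 45.167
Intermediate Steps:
c(g) = -2 + g
L(l) = 45
I = -180 (I = (-2 - 2)*45 = -4*45 = -180)
v = -8130 (v = -127 - 8003 = -8130)
v/I = -8130/(-180) = -8130*(-1/180) = 271/6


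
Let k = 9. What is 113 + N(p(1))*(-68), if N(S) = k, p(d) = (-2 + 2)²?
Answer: -499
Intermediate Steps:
p(d) = 0 (p(d) = 0² = 0)
N(S) = 9
113 + N(p(1))*(-68) = 113 + 9*(-68) = 113 - 612 = -499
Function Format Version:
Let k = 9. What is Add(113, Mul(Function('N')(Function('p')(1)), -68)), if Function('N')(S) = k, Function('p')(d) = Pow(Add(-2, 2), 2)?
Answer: -499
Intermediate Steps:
Function('p')(d) = 0 (Function('p')(d) = Pow(0, 2) = 0)
Function('N')(S) = 9
Add(113, Mul(Function('N')(Function('p')(1)), -68)) = Add(113, Mul(9, -68)) = Add(113, -612) = -499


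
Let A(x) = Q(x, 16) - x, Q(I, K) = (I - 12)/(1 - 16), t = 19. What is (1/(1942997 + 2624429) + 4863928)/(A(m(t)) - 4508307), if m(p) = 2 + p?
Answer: -111078156046645/102957286320918 ≈ -1.0789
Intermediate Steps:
Q(I, K) = 4/5 - I/15 (Q(I, K) = (-12 + I)/(-15) = (-12 + I)*(-1/15) = 4/5 - I/15)
A(x) = 4/5 - 16*x/15 (A(x) = (4/5 - x/15) - x = 4/5 - 16*x/15)
(1/(1942997 + 2624429) + 4863928)/(A(m(t)) - 4508307) = (1/(1942997 + 2624429) + 4863928)/((4/5 - 16*(2 + 19)/15) - 4508307) = (1/4567426 + 4863928)/((4/5 - 16/15*21) - 4508307) = (1/4567426 + 4863928)/((4/5 - 112/5) - 4508307) = 22215631209329/(4567426*(-108/5 - 4508307)) = 22215631209329/(4567426*(-22541643/5)) = (22215631209329/4567426)*(-5/22541643) = -111078156046645/102957286320918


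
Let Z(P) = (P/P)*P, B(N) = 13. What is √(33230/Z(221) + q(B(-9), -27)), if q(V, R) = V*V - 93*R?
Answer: √138237710/221 ≈ 53.201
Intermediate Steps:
Z(P) = P (Z(P) = 1*P = P)
q(V, R) = V² - 93*R
√(33230/Z(221) + q(B(-9), -27)) = √(33230/221 + (13² - 93*(-27))) = √(33230*(1/221) + (169 + 2511)) = √(33230/221 + 2680) = √(625510/221) = √138237710/221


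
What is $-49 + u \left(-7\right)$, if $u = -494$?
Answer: $3409$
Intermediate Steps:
$-49 + u \left(-7\right) = -49 - -3458 = -49 + 3458 = 3409$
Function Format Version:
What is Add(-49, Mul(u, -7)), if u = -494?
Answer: 3409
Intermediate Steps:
Add(-49, Mul(u, -7)) = Add(-49, Mul(-494, -7)) = Add(-49, 3458) = 3409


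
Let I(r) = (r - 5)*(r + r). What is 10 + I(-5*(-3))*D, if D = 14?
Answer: 4210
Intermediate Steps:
I(r) = 2*r*(-5 + r) (I(r) = (-5 + r)*(2*r) = 2*r*(-5 + r))
10 + I(-5*(-3))*D = 10 + (2*(-5*(-3))*(-5 - 5*(-3)))*14 = 10 + (2*15*(-5 + 15))*14 = 10 + (2*15*10)*14 = 10 + 300*14 = 10 + 4200 = 4210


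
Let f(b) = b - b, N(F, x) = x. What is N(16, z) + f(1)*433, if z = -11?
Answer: -11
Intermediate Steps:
f(b) = 0
N(16, z) + f(1)*433 = -11 + 0*433 = -11 + 0 = -11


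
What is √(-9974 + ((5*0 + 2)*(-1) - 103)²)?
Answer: √1051 ≈ 32.419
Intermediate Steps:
√(-9974 + ((5*0 + 2)*(-1) - 103)²) = √(-9974 + ((0 + 2)*(-1) - 103)²) = √(-9974 + (2*(-1) - 103)²) = √(-9974 + (-2 - 103)²) = √(-9974 + (-105)²) = √(-9974 + 11025) = √1051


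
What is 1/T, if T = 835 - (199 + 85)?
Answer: 1/551 ≈ 0.0018149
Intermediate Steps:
T = 551 (T = 835 - 1*284 = 835 - 284 = 551)
1/T = 1/551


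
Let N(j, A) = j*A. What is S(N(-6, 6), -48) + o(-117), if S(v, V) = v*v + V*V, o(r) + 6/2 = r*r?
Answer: 17286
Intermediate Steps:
o(r) = -3 + r² (o(r) = -3 + r*r = -3 + r²)
N(j, A) = A*j
S(v, V) = V² + v² (S(v, V) = v² + V² = V² + v²)
S(N(-6, 6), -48) + o(-117) = ((-48)² + (6*(-6))²) + (-3 + (-117)²) = (2304 + (-36)²) + (-3 + 13689) = (2304 + 1296) + 13686 = 3600 + 13686 = 17286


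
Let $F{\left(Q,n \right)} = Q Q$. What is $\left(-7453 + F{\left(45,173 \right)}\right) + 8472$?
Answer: $3044$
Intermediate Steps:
$F{\left(Q,n \right)} = Q^{2}$
$\left(-7453 + F{\left(45,173 \right)}\right) + 8472 = \left(-7453 + 45^{2}\right) + 8472 = \left(-7453 + 2025\right) + 8472 = -5428 + 8472 = 3044$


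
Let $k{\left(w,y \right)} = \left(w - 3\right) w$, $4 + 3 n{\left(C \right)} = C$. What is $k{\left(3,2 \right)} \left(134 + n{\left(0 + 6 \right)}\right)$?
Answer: $0$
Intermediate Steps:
$n{\left(C \right)} = - \frac{4}{3} + \frac{C}{3}$
$k{\left(w,y \right)} = w \left(-3 + w\right)$ ($k{\left(w,y \right)} = \left(-3 + w\right) w = w \left(-3 + w\right)$)
$k{\left(3,2 \right)} \left(134 + n{\left(0 + 6 \right)}\right) = 3 \left(-3 + 3\right) \left(134 - \left(\frac{4}{3} - \frac{0 + 6}{3}\right)\right) = 3 \cdot 0 \left(134 + \left(- \frac{4}{3} + \frac{1}{3} \cdot 6\right)\right) = 0 \left(134 + \left(- \frac{4}{3} + 2\right)\right) = 0 \left(134 + \frac{2}{3}\right) = 0 \cdot \frac{404}{3} = 0$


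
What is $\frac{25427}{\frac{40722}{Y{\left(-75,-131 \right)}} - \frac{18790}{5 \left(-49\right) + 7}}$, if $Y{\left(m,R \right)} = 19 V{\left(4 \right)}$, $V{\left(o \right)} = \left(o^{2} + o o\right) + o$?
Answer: $\frac{344942682}{1878683} \approx 183.61$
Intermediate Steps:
$V{\left(o \right)} = o + 2 o^{2}$ ($V{\left(o \right)} = \left(o^{2} + o^{2}\right) + o = 2 o^{2} + o = o + 2 o^{2}$)
$Y{\left(m,R \right)} = 684$ ($Y{\left(m,R \right)} = 19 \cdot 4 \left(1 + 2 \cdot 4\right) = 19 \cdot 4 \left(1 + 8\right) = 19 \cdot 4 \cdot 9 = 19 \cdot 36 = 684$)
$\frac{25427}{\frac{40722}{Y{\left(-75,-131 \right)}} - \frac{18790}{5 \left(-49\right) + 7}} = \frac{25427}{\frac{40722}{684} - \frac{18790}{5 \left(-49\right) + 7}} = \frac{25427}{40722 \cdot \frac{1}{684} - \frac{18790}{-245 + 7}} = \frac{25427}{\frac{6787}{114} - \frac{18790}{-238}} = \frac{25427}{\frac{6787}{114} - - \frac{9395}{119}} = \frac{25427}{\frac{6787}{114} + \frac{9395}{119}} = \frac{25427}{\frac{1878683}{13566}} = 25427 \cdot \frac{13566}{1878683} = \frac{344942682}{1878683}$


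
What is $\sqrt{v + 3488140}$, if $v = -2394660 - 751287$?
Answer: $\sqrt{342193} \approx 584.97$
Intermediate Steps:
$v = -3145947$
$\sqrt{v + 3488140} = \sqrt{-3145947 + 3488140} = \sqrt{342193}$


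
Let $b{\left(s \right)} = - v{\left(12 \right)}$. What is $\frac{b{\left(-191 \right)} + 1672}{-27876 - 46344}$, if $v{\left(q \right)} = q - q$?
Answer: $- \frac{418}{18555} \approx -0.022528$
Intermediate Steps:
$v{\left(q \right)} = 0$
$b{\left(s \right)} = 0$ ($b{\left(s \right)} = \left(-1\right) 0 = 0$)
$\frac{b{\left(-191 \right)} + 1672}{-27876 - 46344} = \frac{0 + 1672}{-27876 - 46344} = \frac{1672}{-74220} = 1672 \left(- \frac{1}{74220}\right) = - \frac{418}{18555}$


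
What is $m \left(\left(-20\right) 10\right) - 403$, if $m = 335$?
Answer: $-67403$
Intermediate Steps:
$m \left(\left(-20\right) 10\right) - 403 = 335 \left(\left(-20\right) 10\right) - 403 = 335 \left(-200\right) - 403 = -67000 - 403 = -67403$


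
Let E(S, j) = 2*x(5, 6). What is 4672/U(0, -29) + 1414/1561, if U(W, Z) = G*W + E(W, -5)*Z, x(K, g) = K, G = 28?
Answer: -491638/32335 ≈ -15.205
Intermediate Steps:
E(S, j) = 10 (E(S, j) = 2*5 = 10)
U(W, Z) = 10*Z + 28*W (U(W, Z) = 28*W + 10*Z = 10*Z + 28*W)
4672/U(0, -29) + 1414/1561 = 4672/(10*(-29) + 28*0) + 1414/1561 = 4672/(-290 + 0) + 1414*(1/1561) = 4672/(-290) + 202/223 = 4672*(-1/290) + 202/223 = -2336/145 + 202/223 = -491638/32335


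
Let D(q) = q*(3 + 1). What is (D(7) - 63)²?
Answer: 1225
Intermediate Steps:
D(q) = 4*q (D(q) = q*4 = 4*q)
(D(7) - 63)² = (4*7 - 63)² = (28 - 63)² = (-35)² = 1225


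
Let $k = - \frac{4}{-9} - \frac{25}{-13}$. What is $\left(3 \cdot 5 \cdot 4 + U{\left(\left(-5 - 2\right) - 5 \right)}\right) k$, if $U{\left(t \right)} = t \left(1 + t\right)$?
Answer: $\frac{17728}{39} \approx 454.56$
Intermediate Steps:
$k = \frac{277}{117}$ ($k = \left(-4\right) \left(- \frac{1}{9}\right) - - \frac{25}{13} = \frac{4}{9} + \frac{25}{13} = \frac{277}{117} \approx 2.3675$)
$\left(3 \cdot 5 \cdot 4 + U{\left(\left(-5 - 2\right) - 5 \right)}\right) k = \left(3 \cdot 5 \cdot 4 + \left(\left(-5 - 2\right) - 5\right) \left(1 - 12\right)\right) \frac{277}{117} = \left(15 \cdot 4 + \left(-7 - 5\right) \left(1 - 12\right)\right) \frac{277}{117} = \left(60 - 12 \left(1 - 12\right)\right) \frac{277}{117} = \left(60 - -132\right) \frac{277}{117} = \left(60 + 132\right) \frac{277}{117} = 192 \cdot \frac{277}{117} = \frac{17728}{39}$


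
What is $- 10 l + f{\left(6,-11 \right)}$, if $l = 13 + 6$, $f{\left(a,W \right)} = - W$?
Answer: $-179$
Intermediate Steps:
$l = 19$
$- 10 l + f{\left(6,-11 \right)} = \left(-10\right) 19 - -11 = -190 + 11 = -179$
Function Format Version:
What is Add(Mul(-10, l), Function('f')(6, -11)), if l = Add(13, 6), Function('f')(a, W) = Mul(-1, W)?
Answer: -179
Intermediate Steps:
l = 19
Add(Mul(-10, l), Function('f')(6, -11)) = Add(Mul(-10, 19), Mul(-1, -11)) = Add(-190, 11) = -179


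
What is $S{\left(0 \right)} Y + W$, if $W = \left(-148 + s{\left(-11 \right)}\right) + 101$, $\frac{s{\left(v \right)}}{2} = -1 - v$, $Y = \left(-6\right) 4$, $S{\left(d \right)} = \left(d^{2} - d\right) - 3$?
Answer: $45$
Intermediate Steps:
$S{\left(d \right)} = -3 + d^{2} - d$
$Y = -24$
$s{\left(v \right)} = -2 - 2 v$ ($s{\left(v \right)} = 2 \left(-1 - v\right) = -2 - 2 v$)
$W = -27$ ($W = \left(-148 - -20\right) + 101 = \left(-148 + \left(-2 + 22\right)\right) + 101 = \left(-148 + 20\right) + 101 = -128 + 101 = -27$)
$S{\left(0 \right)} Y + W = \left(-3 + 0^{2} - 0\right) \left(-24\right) - 27 = \left(-3 + 0 + 0\right) \left(-24\right) - 27 = \left(-3\right) \left(-24\right) - 27 = 72 - 27 = 45$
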